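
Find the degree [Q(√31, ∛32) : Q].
[Q(√31, ∛32) : Q] = 6

Let L = Q(√31, ∛32). Since Q(√31) ⊂ L and [Q(√31):Q] = 2, the tower law gives 2 | [L:Q]. Likewise Q(∛32) ⊂ L with [Q(∛32):Q] = 3 (because 32 is not a perfect cube), so 3 | [L:Q]. As gcd(2,3) = 1, [L:Q] is divisible by 6. Conversely L is generated over Q by √31 and ∛32, so [L:Q] ≤ 2·3 = 6. Therefore [Q(√31, ∛32) : Q] = 6.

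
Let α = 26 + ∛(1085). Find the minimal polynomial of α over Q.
m_α(x) = x^3 - 78x^2 + 2028x - 18661

Set β = α - 26 = ∛(1085), so β^3 = 1085. Then (α - 26)^3 - 1085 = 0, i.e. α is a root of g(x) = (x - 26)^3 - 1085 = x^3 - 78x^2 + 2028x - 18661. Since g(x) = h(x - 26) where h(x) = x^3 - 1085, and h is irreducible over Q (because 1085 is not a perfect cube, so h has no rational root, and a monic cubic with no rational root is irreducible), g is also irreducible (irreducibility is preserved under the substitution x → x - 26). Hence m_α(x) = x^3 - 78x^2 + 2028x - 18661.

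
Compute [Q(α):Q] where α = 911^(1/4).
[Q(α):Q] = 4

α is a root of x^4 - 911. By Eisenstein's criterion at the prime p = 911 (which divides the constant term 911 but p^2 = 829921 does not, since 911 is squarefree), x^4 - 911 is irreducible over Q. Hence [Q(α):Q] = 4.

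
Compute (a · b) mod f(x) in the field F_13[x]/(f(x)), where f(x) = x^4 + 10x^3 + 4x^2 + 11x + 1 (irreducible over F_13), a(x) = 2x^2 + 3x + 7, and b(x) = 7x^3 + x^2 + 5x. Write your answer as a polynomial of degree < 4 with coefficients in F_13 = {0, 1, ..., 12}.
a · b ≡ 6x^3 + 11x^2 + 8x (mod f(x))

Multiply in F_13[x]: a(x)·b(x) = (2x^2 + 3x + 7)·(7x^3 + x^2 + 5x) = x^5 + 10x^4 + 10x^3 + 9x^2 + 9x. This has degree ≥ 4, so divide by f(x) over F_13: x^5 + 10x^4 + 10x^3 + 9x^2 + 9x = (x)·(x^4 + 10x^3 + 4x^2 + 11x + 1) + (6x^3 + 11x^2 + 8x). Hence a·b ≡ 6x^3 + 11x^2 + 8x (mod f). (F_13[x]/(f) is a field with 13^4 = 28561 elements since f is irreducible of degree 4.)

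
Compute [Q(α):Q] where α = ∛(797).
[Q(α):Q] = 3

The minimal polynomial of α is x^3 - 797, irreducible over Q since 797 is not a perfect cube (so x^3 - 797 has no rational root). Hence [Q(α):Q] = deg(m_α) = 3.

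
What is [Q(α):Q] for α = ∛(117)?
[Q(α):Q] = 3

The minimal polynomial of α is x^3 - 117, irreducible over Q since 117 is not a perfect cube (so x^3 - 117 has no rational root). Hence [Q(α):Q] = deg(m_α) = 3.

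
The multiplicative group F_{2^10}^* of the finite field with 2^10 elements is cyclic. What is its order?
|F_{2^10}^*| = 1023

F_{2^10} has 2^10 = 1024 elements; its multiplicative group consists of all nonzero elements, so |F_{2^10}^*| = 1024 - 1 = 1023. (It is cyclic since any finite subgroup of the multiplicative group of a field is cyclic.)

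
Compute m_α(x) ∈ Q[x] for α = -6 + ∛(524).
m_α(x) = x^3 + 18x^2 + 108x - 308

Set β = α + 6 = ∛(524), so β^3 = 524. Then (α + 6)^3 - 524 = 0, i.e. α is a root of g(x) = (x + 6)^3 - 524 = x^3 + 18x^2 + 108x - 308. Since g(x) = h(x + 6) where h(x) = x^3 - 524, and h is irreducible over Q (because 524 is not a perfect cube, so h has no rational root, and a monic cubic with no rational root is irreducible), g is also irreducible (irreducibility is preserved under the substitution x → x + 6). Hence m_α(x) = x^3 + 18x^2 + 108x - 308.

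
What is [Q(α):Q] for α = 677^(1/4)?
[Q(α):Q] = 4

α is a root of x^4 - 677. By Eisenstein's criterion at the prime p = 677 (which divides the constant term 677 but p^2 = 458329 does not, since 677 is squarefree), x^4 - 677 is irreducible over Q. Hence [Q(α):Q] = 4.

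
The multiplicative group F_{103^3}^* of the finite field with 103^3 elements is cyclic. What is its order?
|F_{103^3}^*| = 1092726

F_{103^3} has 103^3 = 1092727 elements; its multiplicative group consists of all nonzero elements, so |F_{103^3}^*| = 1092727 - 1 = 1092726. (It is cyclic since any finite subgroup of the multiplicative group of a field is cyclic.)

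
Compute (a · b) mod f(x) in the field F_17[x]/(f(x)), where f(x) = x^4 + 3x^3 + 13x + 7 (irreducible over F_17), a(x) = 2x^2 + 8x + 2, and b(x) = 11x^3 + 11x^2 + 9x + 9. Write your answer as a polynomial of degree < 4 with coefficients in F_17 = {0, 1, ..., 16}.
a · b ≡ 13x^3 + 13x^2 + 10x + 16 (mod f(x))

Multiply in F_17[x]: a(x)·b(x) = (2x^2 + 8x + 2)·(11x^3 + 11x^2 + 9x + 9) = 5x^5 + 8x^4 + 9x^3 + 10x^2 + 5x + 1. This has degree ≥ 4, so divide by f(x) over F_17: 5x^5 + 8x^4 + 9x^3 + 10x^2 + 5x + 1 = (5x + 10)·(x^4 + 3x^3 + 13x + 7) + (13x^3 + 13x^2 + 10x + 16). Hence a·b ≡ 13x^3 + 13x^2 + 10x + 16 (mod f). (F_17[x]/(f) is a field with 17^4 = 83521 elements since f is irreducible of degree 4.)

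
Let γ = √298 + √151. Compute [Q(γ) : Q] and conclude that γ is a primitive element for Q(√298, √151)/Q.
[Q(γ) : Q] = 4 (equivalently, Q(γ) = Q(√298, √151))

Obviously Q(γ) ⊆ Q(√298, √151), and [Q(√298, √151):Q] = 4 (since 298, 151 are distinct squarefree integers > 1 with 44998 not a perfect square). To show equality we compute the minimal polynomial of γ. From γ = √298 + √151: γ^2 = 298 + 2√(44998) + 151 = 449 + 2√(44998), so γ^2 - 449 = 2√(44998); squaring, (γ^2 - 449)^2 = 4·44998, i.e. γ^4 - 898γ^2 + 201601 - 179992 = 0, i.e. γ^4 - 898γ^2 + 21609 = 0. So γ is a root of x^4 - 898x^2 + 21609. This polynomial is irreducible over Q: it has no rational root (each ±√298 ± √151 is irrational), and any factorization into two quadratics over Q would force √(44998) ∈ Q (pairing opposite roots) or √298, √151 ∈ Q (other pairings), all impossible. Hence [Q(γ):Q] = 4 = [Q(√298, √151):Q], so Q(γ) = Q(√298, √151).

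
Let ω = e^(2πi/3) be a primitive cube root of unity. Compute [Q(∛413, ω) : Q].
[Q(∛413, ω) : Q] = 6

[Q(∛413):Q] = 3 (min poly x^3 - 413, irreducible since 413 is not a perfect cube). [Q(ω):Q] = 2 (min poly x^2 + x + 1). Since Q(∛413) ⊂ R and ω ∉ R, we have ω ∉ Q(∛413), so x^2 + x + 1 remains irreducible over Q(∛413) and [Q(∛413, ω) : Q(∛413)] = 2. By the tower law, [Q(∛413, ω) : Q] = 3 · 2 = 6. (In fact Q(∛413, ω) is the splitting field of x^3 - 413 over Q.)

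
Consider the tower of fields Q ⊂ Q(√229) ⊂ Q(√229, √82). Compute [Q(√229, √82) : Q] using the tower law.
[Q(√229, √82) : Q] = 4

[Q(√229):Q] = 2 (min poly x^2 - 229, irreducible since 229 is squarefree > 1). For the top step, suppose √82 ∈ Q(√229), say √82 = c + d√229 with c, d ∈ Q. Squaring: 82 = c^2 + 229d^2 + 2cd√229. Since √229 ∉ Q this forces 2cd = 0. If d = 0 then √82 = c ∈ Q, contradicting 82 squarefree > 1. If c = 0 then 82 = 229d^2, so 229·82 = (229d)^2 is a perfect square in Q — but 229·82 = 18778 is not a perfect square (since 229 and 82 are distinct squarefree integers). Contradiction. Hence √82 ∉ Q(√229), so x^2 - 82 stays irreducible over Q(√229) and [Q(√229, √82) : Q(√229)] = 2. By the tower law, [Q(√229, √82) : Q] = 2 · 2 = 4.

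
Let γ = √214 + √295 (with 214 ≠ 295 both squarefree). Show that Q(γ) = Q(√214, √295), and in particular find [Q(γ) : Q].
[Q(γ) : Q] = 4 (equivalently, Q(γ) = Q(√214, √295))

Obviously Q(γ) ⊆ Q(√214, √295), and [Q(√214, √295):Q] = 4 (since 214, 295 are distinct squarefree integers > 1 with 63130 not a perfect square). To show equality we compute the minimal polynomial of γ. From γ = √214 + √295: γ^2 = 214 + 2√(63130) + 295 = 509 + 2√(63130), so γ^2 - 509 = 2√(63130); squaring, (γ^2 - 509)^2 = 4·63130, i.e. γ^4 - 1018γ^2 + 259081 - 252520 = 0, i.e. γ^4 - 1018γ^2 + 6561 = 0. So γ is a root of x^4 - 1018x^2 + 6561. This polynomial is irreducible over Q: it has no rational root (each ±√214 ± √295 is irrational), and any factorization into two quadratics over Q would force √(63130) ∈ Q (pairing opposite roots) or √214, √295 ∈ Q (other pairings), all impossible. Hence [Q(γ):Q] = 4 = [Q(√214, √295):Q], so Q(γ) = Q(√214, √295).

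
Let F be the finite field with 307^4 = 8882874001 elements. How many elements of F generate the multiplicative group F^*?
There are φ(8882874000) = 1548288000 primitive elements

F_q^* is cyclic of order q - 1 = 8882874000. A cyclic group of order m has exactly φ(m) generators. Here m = 8882874000 = 2^4 · 3^2 · 5^3 · 7 · 11 · 13 · 17 · 29, so the number of primitive elements is φ(8882874000) = 1548288000.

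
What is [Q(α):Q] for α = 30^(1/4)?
[Q(α):Q] = 4

α is a root of x^4 - 30. By Eisenstein's criterion at the prime p = 2 (which divides the constant term 30 but p^2 = 4 does not, since 30 is squarefree), x^4 - 30 is irreducible over Q. Hence [Q(α):Q] = 4.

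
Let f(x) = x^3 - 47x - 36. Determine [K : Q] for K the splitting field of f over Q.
[K : Q] = 6

By the rational root test, any rational root of the monic integer polynomial f(x) = x^3 - 47x - 36 must be an integer dividing the constant term -36, i.e. one of ±{1, 2, 3, 4, 6, 9, 12, 18, 36}. Evaluating: f(1) = -82, f(-1) = 10, f(2) = -122, f(-2) = 50, f(3) = -150, f(-3) = 78, f(4) = -160, f(-4) = 88, f(6) = -102, f(-6) = 30, f(9) = 270, f(-9) = -342, f(12) = 1128, f(-12) = -1200, f(18) = 4950, f(-18) = -5022, f(36) = 44928, f(-36) = -45000; none is 0, so f has no rational root and is therefore irreducible over Q (a cubic with no linear factor over a field is irreducible). For an irreducible cubic, the Galois group is A_3 or S_3 according as the discriminant disc(f) = -4a^3 - 27b^2 = -4·(-47)^3 - 27·(-36)^2 = 380300 is or is not a square in Q. Here disc(f) = 380300 is not a perfect square in Q, so the Galois group of f over Q is not contained in A_3 and must be all of S_3. The splitting field has degree |S_3| = 6 over Q, so [K : Q] = 6.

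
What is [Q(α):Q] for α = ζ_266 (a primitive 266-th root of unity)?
[Q(α):Q] = 108

The minimal polynomial of ζ_266 over Q is the 266-th cyclotomic polynomial Φ_266(x), which is irreducible over Q and has degree φ(266) = 108. Hence [Q(α):Q] = φ(266) = 108.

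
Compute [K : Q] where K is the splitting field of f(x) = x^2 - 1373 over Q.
[K : Q] = 2

f(x) = x^2 - 1373 factors as (x - √1373)(x + √1373). The splitting field is K = Q(√1373). Since 1373 is squarefree and > 1, it is not a perfect square, so x^2 - 1373 is irreducible over Q and [Q(√1373) : Q] = 2. Hence [K : Q] = 2.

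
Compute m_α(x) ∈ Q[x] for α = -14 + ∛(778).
m_α(x) = x^3 + 42x^2 + 588x + 1966

Set β = α + 14 = ∛(778), so β^3 = 778. Then (α + 14)^3 - 778 = 0, i.e. α is a root of g(x) = (x + 14)^3 - 778 = x^3 + 42x^2 + 588x + 1966. Since g(x) = h(x + 14) where h(x) = x^3 - 778, and h is irreducible over Q (because 778 is not a perfect cube, so h has no rational root, and a monic cubic with no rational root is irreducible), g is also irreducible (irreducibility is preserved under the substitution x → x + 14). Hence m_α(x) = x^3 + 42x^2 + 588x + 1966.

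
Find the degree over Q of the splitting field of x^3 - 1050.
[K : Q] = 6

The roots of x^3 - 1050 are ∛1050, ω∛1050, ω^2∛1050 where ω = e^(2πi/3) is a primitive cube root of unity, so K = Q(∛1050, ω). Now [Q(∛1050):Q] = 3 (since 1050 is not a perfect cube, x^3 - 1050 is irreducible) and [Q(ω):Q] = 2. Both 2 and 3 divide [K:Q], and [K:Q] ≤ 3·2 = 6, so [K:Q] = 6. (Equivalently: Q(∛1050) ⊂ R but ω ∉ R, so [K : Q(∛1050)] = 2.)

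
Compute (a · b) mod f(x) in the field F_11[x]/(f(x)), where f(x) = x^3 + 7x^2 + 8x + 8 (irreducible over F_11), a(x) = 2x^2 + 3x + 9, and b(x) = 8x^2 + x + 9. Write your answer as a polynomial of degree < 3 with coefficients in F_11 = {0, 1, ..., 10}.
a · b ≡ 6x^2 + 2x + 10 (mod f(x))

Multiply in F_11[x]: a(x)·b(x) = (2x^2 + 3x + 9)·(8x^2 + x + 9) = 5x^4 + 4x^3 + 5x^2 + 3x + 4. This has degree ≥ 3, so divide by f(x) over F_11: 5x^4 + 4x^3 + 5x^2 + 3x + 4 = (5x + 2)·(x^3 + 7x^2 + 8x + 8) + (6x^2 + 2x + 10). Hence a·b ≡ 6x^2 + 2x + 10 (mod f). (F_11[x]/(f) is a field with 11^3 = 1331 elements since f is irreducible of degree 3.)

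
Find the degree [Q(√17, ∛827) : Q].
[Q(√17, ∛827) : Q] = 6

Let L = Q(√17, ∛827). Since Q(√17) ⊂ L and [Q(√17):Q] = 2, the tower law gives 2 | [L:Q]. Likewise Q(∛827) ⊂ L with [Q(∛827):Q] = 3 (because 827 is not a perfect cube), so 3 | [L:Q]. As gcd(2,3) = 1, [L:Q] is divisible by 6. Conversely L is generated over Q by √17 and ∛827, so [L:Q] ≤ 2·3 = 6. Therefore [Q(√17, ∛827) : Q] = 6.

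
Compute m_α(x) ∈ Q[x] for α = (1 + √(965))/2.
m_α(x) = x^2 - x - 241

From 2α - 1 = √(965), squaring gives (2α - 1)^2 = 965, i.e. 4α^2 - 4α + 1 = 965, so α^2 - α + (1 - 965)/4 = 0. Since 965 ≡ 1 (mod 4), (1 - 965)/4 = -241 ∈ Z. The polynomial x^2 - x - 241 has discriminant 1 - 4·(-241) = 965, which is not a perfect square in Q (d = 965 is squarefree and ≠ 1), so x^2 - x - 241 is irreducible over Q. It is the minimal polynomial of α.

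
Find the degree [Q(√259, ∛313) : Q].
[Q(√259, ∛313) : Q] = 6

Let L = Q(√259, ∛313). Since Q(√259) ⊂ L and [Q(√259):Q] = 2, the tower law gives 2 | [L:Q]. Likewise Q(∛313) ⊂ L with [Q(∛313):Q] = 3 (because 313 is not a perfect cube), so 3 | [L:Q]. As gcd(2,3) = 1, [L:Q] is divisible by 6. Conversely L is generated over Q by √259 and ∛313, so [L:Q] ≤ 2·3 = 6. Therefore [Q(√259, ∛313) : Q] = 6.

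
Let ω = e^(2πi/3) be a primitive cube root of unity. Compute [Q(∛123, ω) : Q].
[Q(∛123, ω) : Q] = 6

[Q(∛123):Q] = 3 (min poly x^3 - 123, irreducible since 123 is not a perfect cube). [Q(ω):Q] = 2 (min poly x^2 + x + 1). Since Q(∛123) ⊂ R and ω ∉ R, we have ω ∉ Q(∛123), so x^2 + x + 1 remains irreducible over Q(∛123) and [Q(∛123, ω) : Q(∛123)] = 2. By the tower law, [Q(∛123, ω) : Q] = 3 · 2 = 6. (In fact Q(∛123, ω) is the splitting field of x^3 - 123 over Q.)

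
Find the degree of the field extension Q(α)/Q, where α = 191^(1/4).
[Q(α):Q] = 4

α is a root of x^4 - 191. By Eisenstein's criterion at the prime p = 191 (which divides the constant term 191 but p^2 = 36481 does not, since 191 is squarefree), x^4 - 191 is irreducible over Q. Hence [Q(α):Q] = 4.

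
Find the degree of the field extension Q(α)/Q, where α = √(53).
[Q(α):Q] = 2

[Q(α):Q] equals the degree of the minimal polynomial of α. Here α^2 = 53 and x^2 - 53 is irreducible (d = 53 is squarefree, ≠ 1, hence not a square), so deg(m_α) = 2. Thus [Q(α):Q] = 2.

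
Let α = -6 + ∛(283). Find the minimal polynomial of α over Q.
m_α(x) = x^3 + 18x^2 + 108x - 67

Set β = α + 6 = ∛(283), so β^3 = 283. Then (α + 6)^3 - 283 = 0, i.e. α is a root of g(x) = (x + 6)^3 - 283 = x^3 + 18x^2 + 108x - 67. Since g(x) = h(x + 6) where h(x) = x^3 - 283, and h is irreducible over Q (because 283 is not a perfect cube, so h has no rational root, and a monic cubic with no rational root is irreducible), g is also irreducible (irreducibility is preserved under the substitution x → x + 6). Hence m_α(x) = x^3 + 18x^2 + 108x - 67.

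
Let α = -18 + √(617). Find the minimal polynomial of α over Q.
m_α(x) = x^2 + 36x - 293

From α + 18 = √(617), squaring gives (α + 18)^2 = 617, i.e. α^2 + 36α + 324 = 617, so α^2 + 36α - 293 = 0. The discriminant of x^2 + 36x - 293 is (36)^2 - 4·(-293) = 1296 + 1172 = 2468, and 4·(617) is not a perfect square in Q since 617 is squarefree and ≠ 1. Hence x^2 + 36x - 293 is irreducible over Q and is the minimal polynomial of α.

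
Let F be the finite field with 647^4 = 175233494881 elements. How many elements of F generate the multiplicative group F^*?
There are φ(175233494880) = 40609382400 primitive elements

F_q^* is cyclic of order q - 1 = 175233494880. A cyclic group of order m has exactly φ(m) generators. Here m = 175233494880 = 2^5 · 3^4 · 5 · 17 · 19 · 41 · 1021, so the number of primitive elements is φ(175233494880) = 40609382400.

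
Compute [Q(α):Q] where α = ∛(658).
[Q(α):Q] = 3

The minimal polynomial of α is x^3 - 658, irreducible over Q since 658 is not a perfect cube (so x^3 - 658 has no rational root). Hence [Q(α):Q] = deg(m_α) = 3.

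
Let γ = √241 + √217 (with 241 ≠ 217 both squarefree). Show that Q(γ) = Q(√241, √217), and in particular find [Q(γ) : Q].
[Q(γ) : Q] = 4 (equivalently, Q(γ) = Q(√241, √217))

Obviously Q(γ) ⊆ Q(√241, √217), and [Q(√241, √217):Q] = 4 (since 241, 217 are distinct squarefree integers > 1 with 52297 not a perfect square). To show equality we compute the minimal polynomial of γ. From γ = √241 + √217: γ^2 = 241 + 2√(52297) + 217 = 458 + 2√(52297), so γ^2 - 458 = 2√(52297); squaring, (γ^2 - 458)^2 = 4·52297, i.e. γ^4 - 916γ^2 + 209764 - 209188 = 0, i.e. γ^4 - 916γ^2 + 576 = 0. So γ is a root of x^4 - 916x^2 + 576. This polynomial is irreducible over Q: it has no rational root (each ±√241 ± √217 is irrational), and any factorization into two quadratics over Q would force √(52297) ∈ Q (pairing opposite roots) or √241, √217 ∈ Q (other pairings), all impossible. Hence [Q(γ):Q] = 4 = [Q(√241, √217):Q], so Q(γ) = Q(√241, √217).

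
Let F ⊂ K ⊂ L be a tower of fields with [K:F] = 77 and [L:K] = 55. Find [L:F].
[L:F] = 4235

The tower law says that for any tower of field extensions F ⊂ K ⊂ L with finite degrees, [L:F] = [L:K] · [K:F]. Here this gives [L:F] = 55 · 77 = 4235.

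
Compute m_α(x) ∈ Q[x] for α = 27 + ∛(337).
m_α(x) = x^3 - 81x^2 + 2187x - 20020

Set β = α - 27 = ∛(337), so β^3 = 337. Then (α - 27)^3 - 337 = 0, i.e. α is a root of g(x) = (x - 27)^3 - 337 = x^3 - 81x^2 + 2187x - 20020. Since g(x) = h(x - 27) where h(x) = x^3 - 337, and h is irreducible over Q (because 337 is not a perfect cube, so h has no rational root, and a monic cubic with no rational root is irreducible), g is also irreducible (irreducibility is preserved under the substitution x → x - 27). Hence m_α(x) = x^3 - 81x^2 + 2187x - 20020.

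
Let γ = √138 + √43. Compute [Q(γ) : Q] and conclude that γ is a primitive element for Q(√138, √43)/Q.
[Q(γ) : Q] = 4 (equivalently, Q(γ) = Q(√138, √43))

Obviously Q(γ) ⊆ Q(√138, √43), and [Q(√138, √43):Q] = 4 (since 138, 43 are distinct squarefree integers > 1 with 5934 not a perfect square). To show equality we compute the minimal polynomial of γ. From γ = √138 + √43: γ^2 = 138 + 2√(5934) + 43 = 181 + 2√(5934), so γ^2 - 181 = 2√(5934); squaring, (γ^2 - 181)^2 = 4·5934, i.e. γ^4 - 362γ^2 + 32761 - 23736 = 0, i.e. γ^4 - 362γ^2 + 9025 = 0. So γ is a root of x^4 - 362x^2 + 9025. This polynomial is irreducible over Q: it has no rational root (each ±√138 ± √43 is irrational), and any factorization into two quadratics over Q would force √(5934) ∈ Q (pairing opposite roots) or √138, √43 ∈ Q (other pairings), all impossible. Hence [Q(γ):Q] = 4 = [Q(√138, √43):Q], so Q(γ) = Q(√138, √43).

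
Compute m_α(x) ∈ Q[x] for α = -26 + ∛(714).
m_α(x) = x^3 + 78x^2 + 2028x + 16862

Set β = α + 26 = ∛(714), so β^3 = 714. Then (α + 26)^3 - 714 = 0, i.e. α is a root of g(x) = (x + 26)^3 - 714 = x^3 + 78x^2 + 2028x + 16862. Since g(x) = h(x + 26) where h(x) = x^3 - 714, and h is irreducible over Q (because 714 is not a perfect cube, so h has no rational root, and a monic cubic with no rational root is irreducible), g is also irreducible (irreducibility is preserved under the substitution x → x + 26). Hence m_α(x) = x^3 + 78x^2 + 2028x + 16862.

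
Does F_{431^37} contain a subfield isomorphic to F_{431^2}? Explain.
No: F_{431^2} is not a subfield of F_{431^37}

F_{p^m} embeds in F_{p^n} iff m | n. Here 2 ∤ 37 (since 37 = 18·2 + 1 with remainder 1 ≠ 0), so F_{431^2} is not a subfield of F_{431^37}. Equivalently: if it were, the tower law would give 2 = [F_{431^2}:F_431] dividing [F_{431^37}:F_431] = 37, contradiction.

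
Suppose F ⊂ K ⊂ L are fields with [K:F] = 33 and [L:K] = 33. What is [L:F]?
[L:F] = 1089

The tower law says that for any tower of field extensions F ⊂ K ⊂ L with finite degrees, [L:F] = [L:K] · [K:F]. Here this gives [L:F] = 33 · 33 = 1089.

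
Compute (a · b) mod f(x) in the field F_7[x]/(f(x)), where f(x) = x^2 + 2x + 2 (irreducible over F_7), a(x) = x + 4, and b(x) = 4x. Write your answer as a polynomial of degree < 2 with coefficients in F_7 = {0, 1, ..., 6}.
a · b ≡ x + 6 (mod f(x))

Multiply in F_7[x]: a(x)·b(x) = (x + 4)·(4x) = 4x^2 + 2x. This has degree ≥ 2, so divide by f(x) over F_7: 4x^2 + 2x = (4)·(x^2 + 2x + 2) + (x + 6). Hence a·b ≡ x + 6 (mod f). (F_7[x]/(f) is a field with 7^2 = 49 elements since f is irreducible of degree 2.)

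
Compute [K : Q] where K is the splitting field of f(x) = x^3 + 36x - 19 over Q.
[K : Q] = 6

By the rational root test, any rational root of the monic integer polynomial f(x) = x^3 + 36x - 19 must be an integer dividing the constant term -19, i.e. one of ±{1, 19}. Evaluating: f(1) = 18, f(-1) = -56, f(19) = 7524, f(-19) = -7562; none is 0, so f has no rational root and is therefore irreducible over Q (a cubic with no linear factor over a field is irreducible). For an irreducible cubic, the Galois group is A_3 or S_3 according as the discriminant disc(f) = -4a^3 - 27b^2 = -4·(36)^3 - 27·(-19)^2 = -196371 is or is not a square in Q. Here disc(f) = -196371 is not a perfect square in Q, so the Galois group of f over Q is not contained in A_3 and must be all of S_3. The splitting field has degree |S_3| = 6 over Q, so [K : Q] = 6.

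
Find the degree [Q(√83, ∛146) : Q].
[Q(√83, ∛146) : Q] = 6

Let L = Q(√83, ∛146). Since Q(√83) ⊂ L and [Q(√83):Q] = 2, the tower law gives 2 | [L:Q]. Likewise Q(∛146) ⊂ L with [Q(∛146):Q] = 3 (because 146 is not a perfect cube), so 3 | [L:Q]. As gcd(2,3) = 1, [L:Q] is divisible by 6. Conversely L is generated over Q by √83 and ∛146, so [L:Q] ≤ 2·3 = 6. Therefore [Q(√83, ∛146) : Q] = 6.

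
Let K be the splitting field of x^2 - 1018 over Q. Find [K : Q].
[K : Q] = 2

f(x) = x^2 - 1018 factors as (x - √1018)(x + √1018). The splitting field is K = Q(√1018). Since 1018 is squarefree and > 1, it is not a perfect square, so x^2 - 1018 is irreducible over Q and [Q(√1018) : Q] = 2. Hence [K : Q] = 2.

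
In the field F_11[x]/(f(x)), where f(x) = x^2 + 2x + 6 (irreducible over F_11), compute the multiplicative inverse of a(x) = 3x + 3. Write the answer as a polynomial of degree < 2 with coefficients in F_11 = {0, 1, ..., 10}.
a(x)^(-1) ≡ 8x + 8 (mod f(x))

Since f is irreducible over F_11, F_11[x]/(f) is a field and a(x) ≠ 0 has an inverse. Apply the extended Euclidean algorithm to f(x) and a(x) in F_11[x]: f(x) = (4x + 4)·a(x) + (5). The last nonzero remainder is the constant 5 = gcd(f, a) in F_11. Back-substituting through the division chain expresses 5 = s(x)·a(x) + t(x)·f(x) with s(x) ≡ 7x + 7 (mod f), so (7x + 7)·a(x) ≡ 5 (mod f). Multiplying by 5^(-1) ≡ 9 in F_11 gives a(x)^(-1) ≡ 9·(7x + 7) ≡ 8x + 8 (mod f). Check: (3x + 3)·(8x + 8) = 2x^2 + 4x + 2 ≡ 1 (mod x^2 + 2x + 6).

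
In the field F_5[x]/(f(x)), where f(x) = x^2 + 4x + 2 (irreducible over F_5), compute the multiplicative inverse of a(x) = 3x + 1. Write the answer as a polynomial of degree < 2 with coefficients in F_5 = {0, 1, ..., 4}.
a(x)^(-1) ≡ x + 2 (mod f(x))

Since f is irreducible over F_5, F_5[x]/(f) is a field and a(x) ≠ 0 has an inverse. Apply the extended Euclidean algorithm to f(x) and a(x) in F_5[x]: f(x) = (2x + 4)·a(x) + (3). The last nonzero remainder is the constant 3 = gcd(f, a) in F_5. Back-substituting through the division chain expresses 3 = s(x)·a(x) + t(x)·f(x) with s(x) ≡ 3x + 1 (mod f), so (3x + 1)·a(x) ≡ 3 (mod f). Multiplying by 3^(-1) ≡ 2 in F_5 gives a(x)^(-1) ≡ 2·(3x + 1) ≡ x + 2 (mod f). Check: (3x + 1)·(x + 2) = 3x^2 + 2x + 2 ≡ 1 (mod x^2 + 4x + 2).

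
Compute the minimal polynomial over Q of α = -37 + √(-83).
m_α(x) = x^2 + 74x + 1452

From α + 37 = √(-83), squaring gives (α + 37)^2 = -83, i.e. α^2 + 74α + 1369 = -83, so α^2 + 74α + 1452 = 0. The discriminant of x^2 + 74x + 1452 is (74)^2 - 4·(1452) = 5476 - 5808 = -332, and 4·(-83) is not a perfect square in Q since -83 is squarefree and ≠ 1. Hence x^2 + 74x + 1452 is irreducible over Q and is the minimal polynomial of α.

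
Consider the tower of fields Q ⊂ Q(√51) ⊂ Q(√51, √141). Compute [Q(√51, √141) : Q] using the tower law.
[Q(√51, √141) : Q] = 4

[Q(√51):Q] = 2 (min poly x^2 - 51, irreducible since 51 is squarefree > 1). For the top step, suppose √141 ∈ Q(√51), say √141 = c + d√51 with c, d ∈ Q. Squaring: 141 = c^2 + 51d^2 + 2cd√51. Since √51 ∉ Q this forces 2cd = 0. If d = 0 then √141 = c ∈ Q, contradicting 141 squarefree > 1. If c = 0 then 141 = 51d^2, so 51·141 = (51d)^2 is a perfect square in Q — but 51·141 = 7191 is not a perfect square (since 51 and 141 are distinct squarefree integers). Contradiction. Hence √141 ∉ Q(√51), so x^2 - 141 stays irreducible over Q(√51) and [Q(√51, √141) : Q(√51)] = 2. By the tower law, [Q(√51, √141) : Q] = 2 · 2 = 4.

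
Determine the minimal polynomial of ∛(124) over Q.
m_α(x) = x^3 - 124

α satisfies α^3 = 124, so x^3 - 124 annihilates α. By the rational root test, a rational root p/q (in lowest terms) of x^3 - 124 would satisfy p^3 = 124 q^3, forcing q = 1 and p^3 = 124; but 124 is not a perfect cube, contradiction. A monic cubic over Q with no rational root is irreducible (any nontrivial factorization would include a linear factor). Hence x^3 - 124 is the minimal polynomial of α, and in particular [Q(α):Q] = 3.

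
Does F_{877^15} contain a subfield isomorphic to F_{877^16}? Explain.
No: F_{877^16} is not a subfield of F_{877^15}

F_{p^m} embeds in F_{p^n} iff m | n. Here 16 ∤ 15 (since 15 = 0·16 + 15 with remainder 15 ≠ 0), so F_{877^16} is not a subfield of F_{877^15}. Equivalently: if it were, the tower law would give 16 = [F_{877^16}:F_877] dividing [F_{877^15}:F_877] = 15, contradiction.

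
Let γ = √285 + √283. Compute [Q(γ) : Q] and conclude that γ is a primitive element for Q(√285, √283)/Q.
[Q(γ) : Q] = 4 (equivalently, Q(γ) = Q(√285, √283))

Obviously Q(γ) ⊆ Q(√285, √283), and [Q(√285, √283):Q] = 4 (since 285, 283 are distinct squarefree integers > 1 with 80655 not a perfect square). To show equality we compute the minimal polynomial of γ. From γ = √285 + √283: γ^2 = 285 + 2√(80655) + 283 = 568 + 2√(80655), so γ^2 - 568 = 2√(80655); squaring, (γ^2 - 568)^2 = 4·80655, i.e. γ^4 - 1136γ^2 + 322624 - 322620 = 0, i.e. γ^4 - 1136γ^2 + 4 = 0. So γ is a root of x^4 - 1136x^2 + 4. This polynomial is irreducible over Q: it has no rational root (each ±√285 ± √283 is irrational), and any factorization into two quadratics over Q would force √(80655) ∈ Q (pairing opposite roots) or √285, √283 ∈ Q (other pairings), all impossible. Hence [Q(γ):Q] = 4 = [Q(√285, √283):Q], so Q(γ) = Q(√285, √283).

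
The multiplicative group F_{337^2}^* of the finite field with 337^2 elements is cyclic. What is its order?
|F_{337^2}^*| = 113568

F_{337^2} has 337^2 = 113569 elements; its multiplicative group consists of all nonzero elements, so |F_{337^2}^*| = 113569 - 1 = 113568. (It is cyclic since any finite subgroup of the multiplicative group of a field is cyclic.)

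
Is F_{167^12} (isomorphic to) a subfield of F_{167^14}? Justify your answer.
No: F_{167^12} is not a subfield of F_{167^14}

F_{p^m} embeds in F_{p^n} iff m | n. Here 12 ∤ 14 (since 14 = 1·12 + 2 with remainder 2 ≠ 0), so F_{167^12} is not a subfield of F_{167^14}. Equivalently: if it were, the tower law would give 12 = [F_{167^12}:F_167] dividing [F_{167^14}:F_167] = 14, contradiction.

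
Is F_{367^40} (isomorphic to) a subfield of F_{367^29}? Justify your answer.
No: F_{367^40} is not a subfield of F_{367^29}

F_{p^m} embeds in F_{p^n} iff m | n. Here 40 ∤ 29 (since 29 = 0·40 + 29 with remainder 29 ≠ 0), so F_{367^40} is not a subfield of F_{367^29}. Equivalently: if it were, the tower law would give 40 = [F_{367^40}:F_367] dividing [F_{367^29}:F_367] = 29, contradiction.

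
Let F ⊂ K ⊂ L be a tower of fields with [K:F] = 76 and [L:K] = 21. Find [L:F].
[L:F] = 1596

The tower law says that for any tower of field extensions F ⊂ K ⊂ L with finite degrees, [L:F] = [L:K] · [K:F]. Here this gives [L:F] = 21 · 76 = 1596.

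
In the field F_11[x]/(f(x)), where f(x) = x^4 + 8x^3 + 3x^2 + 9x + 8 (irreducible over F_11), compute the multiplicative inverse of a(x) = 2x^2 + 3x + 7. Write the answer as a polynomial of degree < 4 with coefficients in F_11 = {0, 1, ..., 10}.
a(x)^(-1) ≡ 9x^3 + 5x^2 + 2 (mod f(x))

Since f is irreducible over F_11, F_11[x]/(f) is a field and a(x) ≠ 0 has an inverse. Apply the extended Euclidean algorithm to f(x) and a(x) in F_11[x]: f(x) = (6x^2 + 6x + 10)·a(x) + (3x + 4);  a(x) = (8x + 5)·(3x + 4) + (9). The last nonzero remainder is the constant 9 = gcd(f, a) in F_11. Back-substituting through the division chain expresses 9 = s(x)·a(x) + t(x)·f(x) with s(x) ≡ 4x^3 + x^2 + 7 (mod f), so (4x^3 + x^2 + 7)·a(x) ≡ 9 (mod f). Multiplying by 9^(-1) ≡ 5 in F_11 gives a(x)^(-1) ≡ 5·(4x^3 + x^2 + 7) ≡ 9x^3 + 5x^2 + 2 (mod f). Check: (2x^2 + 3x + 7)·(9x^3 + 5x^2 + 2) = 7x^5 + 4x^4 + x^3 + 6x^2 + 6x + 3 ≡ 1 (mod x^4 + 8x^3 + 3x^2 + 9x + 8).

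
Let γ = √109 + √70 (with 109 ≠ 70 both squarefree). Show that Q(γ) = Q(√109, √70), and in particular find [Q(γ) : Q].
[Q(γ) : Q] = 4 (equivalently, Q(γ) = Q(√109, √70))

Obviously Q(γ) ⊆ Q(√109, √70), and [Q(√109, √70):Q] = 4 (since 109, 70 are distinct squarefree integers > 1 with 7630 not a perfect square). To show equality we compute the minimal polynomial of γ. From γ = √109 + √70: γ^2 = 109 + 2√(7630) + 70 = 179 + 2√(7630), so γ^2 - 179 = 2√(7630); squaring, (γ^2 - 179)^2 = 4·7630, i.e. γ^4 - 358γ^2 + 32041 - 30520 = 0, i.e. γ^4 - 358γ^2 + 1521 = 0. So γ is a root of x^4 - 358x^2 + 1521. This polynomial is irreducible over Q: it has no rational root (each ±√109 ± √70 is irrational), and any factorization into two quadratics over Q would force √(7630) ∈ Q (pairing opposite roots) or √109, √70 ∈ Q (other pairings), all impossible. Hence [Q(γ):Q] = 4 = [Q(√109, √70):Q], so Q(γ) = Q(√109, √70).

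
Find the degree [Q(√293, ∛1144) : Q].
[Q(√293, ∛1144) : Q] = 6

Let L = Q(√293, ∛1144). Since Q(√293) ⊂ L and [Q(√293):Q] = 2, the tower law gives 2 | [L:Q]. Likewise Q(∛1144) ⊂ L with [Q(∛1144):Q] = 3 (because 1144 is not a perfect cube), so 3 | [L:Q]. As gcd(2,3) = 1, [L:Q] is divisible by 6. Conversely L is generated over Q by √293 and ∛1144, so [L:Q] ≤ 2·3 = 6. Therefore [Q(√293, ∛1144) : Q] = 6.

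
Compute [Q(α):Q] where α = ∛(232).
[Q(α):Q] = 3

The minimal polynomial of α is x^3 - 232, irreducible over Q since 232 is not a perfect cube (so x^3 - 232 has no rational root). Hence [Q(α):Q] = deg(m_α) = 3.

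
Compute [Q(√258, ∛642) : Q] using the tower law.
[Q(√258, ∛642) : Q] = 6

Let L = Q(√258, ∛642). Since Q(√258) ⊂ L and [Q(√258):Q] = 2, the tower law gives 2 | [L:Q]. Likewise Q(∛642) ⊂ L with [Q(∛642):Q] = 3 (because 642 is not a perfect cube), so 3 | [L:Q]. As gcd(2,3) = 1, [L:Q] is divisible by 6. Conversely L is generated over Q by √258 and ∛642, so [L:Q] ≤ 2·3 = 6. Therefore [Q(√258, ∛642) : Q] = 6.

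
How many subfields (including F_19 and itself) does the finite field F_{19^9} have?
F_{19^9} has 3 subfields

The subfields of F_{p^n} are exactly the fields F_{p^d} for d | n (each is the fixed field of the unique index-d subgroup of Gal(F_{p^n}/F_p) ≅ Z/nZ). The divisors of n = 9 are {1, 3, 9}, giving 3 subfields: F_{19^1}, F_{19^3}, F_{19^9}.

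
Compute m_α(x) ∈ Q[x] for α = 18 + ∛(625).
m_α(x) = x^3 - 54x^2 + 972x - 6457

Set β = α - 18 = ∛(625), so β^3 = 625. Then (α - 18)^3 - 625 = 0, i.e. α is a root of g(x) = (x - 18)^3 - 625 = x^3 - 54x^2 + 972x - 6457. Since g(x) = h(x - 18) where h(x) = x^3 - 625, and h is irreducible over Q (because 625 is not a perfect cube, so h has no rational root, and a monic cubic with no rational root is irreducible), g is also irreducible (irreducibility is preserved under the substitution x → x - 18). Hence m_α(x) = x^3 - 54x^2 + 972x - 6457.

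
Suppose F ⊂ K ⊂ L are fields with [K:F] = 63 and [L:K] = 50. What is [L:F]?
[L:F] = 3150

The tower law says that for any tower of field extensions F ⊂ K ⊂ L with finite degrees, [L:F] = [L:K] · [K:F]. Here this gives [L:F] = 50 · 63 = 3150.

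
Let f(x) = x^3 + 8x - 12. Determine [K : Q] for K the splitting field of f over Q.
[K : Q] = 6

By the rational root test, any rational root of the monic integer polynomial f(x) = x^3 + 8x - 12 must be an integer dividing the constant term -12, i.e. one of ±{1, 2, 3, 4, 6, 12}. Evaluating: f(1) = -3, f(-1) = -21, f(2) = 12, f(-2) = -36, f(3) = 39, f(-3) = -63, f(4) = 84, f(-4) = -108, f(6) = 252, f(-6) = -276, f(12) = 1812, f(-12) = -1836; none is 0, so f has no rational root and is therefore irreducible over Q (a cubic with no linear factor over a field is irreducible). For an irreducible cubic, the Galois group is A_3 or S_3 according as the discriminant disc(f) = -4a^3 - 27b^2 = -4·(8)^3 - 27·(-12)^2 = -5936 is or is not a square in Q. Here disc(f) = -5936 is not a perfect square in Q, so the Galois group of f over Q is not contained in A_3 and must be all of S_3. The splitting field has degree |S_3| = 6 over Q, so [K : Q] = 6.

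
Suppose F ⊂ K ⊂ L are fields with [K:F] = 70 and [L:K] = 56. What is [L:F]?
[L:F] = 3920

The tower law says that for any tower of field extensions F ⊂ K ⊂ L with finite degrees, [L:F] = [L:K] · [K:F]. Here this gives [L:F] = 56 · 70 = 3920.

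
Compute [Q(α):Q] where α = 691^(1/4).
[Q(α):Q] = 4

α is a root of x^4 - 691. By Eisenstein's criterion at the prime p = 691 (which divides the constant term 691 but p^2 = 477481 does not, since 691 is squarefree), x^4 - 691 is irreducible over Q. Hence [Q(α):Q] = 4.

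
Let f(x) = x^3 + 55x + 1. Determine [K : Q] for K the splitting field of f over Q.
[K : Q] = 6

By the rational root test, any rational root of the monic integer polynomial f(x) = x^3 + 55x + 1 must be an integer dividing the constant term 1, i.e. one of ±{1}. Evaluating: f(1) = 57, f(-1) = -55; none is 0, so f has no rational root and is therefore irreducible over Q (a cubic with no linear factor over a field is irreducible). For an irreducible cubic, the Galois group is A_3 or S_3 according as the discriminant disc(f) = -4a^3 - 27b^2 = -4·(55)^3 - 27·(1)^2 = -665527 is or is not a square in Q. Here disc(f) = -665527 is not a perfect square in Q, so the Galois group of f over Q is not contained in A_3 and must be all of S_3. The splitting field has degree |S_3| = 6 over Q, so [K : Q] = 6.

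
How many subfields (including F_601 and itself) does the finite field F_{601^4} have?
F_{601^4} has 3 subfields

The subfields of F_{p^n} are exactly the fields F_{p^d} for d | n (each is the fixed field of the unique index-d subgroup of Gal(F_{p^n}/F_p) ≅ Z/nZ). The divisors of n = 4 are {1, 2, 4}, giving 3 subfields: F_{601^1}, F_{601^2}, F_{601^4}.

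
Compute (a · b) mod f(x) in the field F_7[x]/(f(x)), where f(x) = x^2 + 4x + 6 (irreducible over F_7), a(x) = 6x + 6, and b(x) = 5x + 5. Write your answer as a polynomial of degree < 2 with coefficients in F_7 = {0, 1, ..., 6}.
a · b ≡ 3x + 4 (mod f(x))

Multiply in F_7[x]: a(x)·b(x) = (6x + 6)·(5x + 5) = 2x^2 + 4x + 2. This has degree ≥ 2, so divide by f(x) over F_7: 2x^2 + 4x + 2 = (2)·(x^2 + 4x + 6) + (3x + 4). Hence a·b ≡ 3x + 4 (mod f). (F_7[x]/(f) is a field with 7^2 = 49 elements since f is irreducible of degree 2.)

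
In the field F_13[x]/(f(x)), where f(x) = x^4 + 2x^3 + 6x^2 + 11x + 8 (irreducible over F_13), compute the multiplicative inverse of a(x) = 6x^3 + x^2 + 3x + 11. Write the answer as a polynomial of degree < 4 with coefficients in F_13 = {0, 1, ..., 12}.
a(x)^(-1) ≡ 5x^2 + 12x + 3 (mod f(x))

Since f is irreducible over F_13, F_13[x]/(f) is a field and a(x) ≠ 0 has an inverse. Apply the extended Euclidean algorithm to f(x) and a(x) in F_13[x]: f(x) = (11x + 5)·a(x) + (7x^2 + 5x + 5);  a(x) = (12x + 12)·(7x^2 + 5x + 5) + (3). The last nonzero remainder is the constant 3 = gcd(f, a) in F_13. Back-substituting through the division chain expresses 3 = s(x)·a(x) + t(x)·f(x) with s(x) ≡ 2x^2 + 10x + 9 (mod f), so (2x^2 + 10x + 9)·a(x) ≡ 3 (mod f). Multiplying by 3^(-1) ≡ 9 in F_13 gives a(x)^(-1) ≡ 9·(2x^2 + 10x + 9) ≡ 5x^2 + 12x + 3 (mod f). Check: (6x^3 + x^2 + 3x + 11)·(5x^2 + 12x + 3) = 4x^5 + 12x^4 + 6x^3 + 3x^2 + 11x + 7 ≡ 1 (mod x^4 + 2x^3 + 6x^2 + 11x + 8).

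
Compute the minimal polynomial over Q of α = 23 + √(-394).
m_α(x) = x^2 - 46x + 923

From α - 23 = √(-394), squaring gives (α - 23)^2 = -394, i.e. α^2 - 46α + 529 = -394, so α^2 - 46α + 923 = 0. The discriminant of x^2 - 46x + 923 is (-46)^2 - 4·(923) = 2116 - 3692 = -1576, and 4·(-394) is not a perfect square in Q since -394 is squarefree and ≠ 1. Hence x^2 - 46x + 923 is irreducible over Q and is the minimal polynomial of α.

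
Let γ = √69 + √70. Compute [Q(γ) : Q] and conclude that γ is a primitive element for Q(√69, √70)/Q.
[Q(γ) : Q] = 4 (equivalently, Q(γ) = Q(√69, √70))

Obviously Q(γ) ⊆ Q(√69, √70), and [Q(√69, √70):Q] = 4 (since 69, 70 are distinct squarefree integers > 1 with 4830 not a perfect square). To show equality we compute the minimal polynomial of γ. From γ = √69 + √70: γ^2 = 69 + 2√(4830) + 70 = 139 + 2√(4830), so γ^2 - 139 = 2√(4830); squaring, (γ^2 - 139)^2 = 4·4830, i.e. γ^4 - 278γ^2 + 19321 - 19320 = 0, i.e. γ^4 - 278γ^2 + 1 = 0. So γ is a root of x^4 - 278x^2 + 1. This polynomial is irreducible over Q: it has no rational root (each ±√69 ± √70 is irrational), and any factorization into two quadratics over Q would force √(4830) ∈ Q (pairing opposite roots) or √69, √70 ∈ Q (other pairings), all impossible. Hence [Q(γ):Q] = 4 = [Q(√69, √70):Q], so Q(γ) = Q(√69, √70).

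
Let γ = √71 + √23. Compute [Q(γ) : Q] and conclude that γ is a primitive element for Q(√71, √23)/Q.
[Q(γ) : Q] = 4 (equivalently, Q(γ) = Q(√71, √23))

Obviously Q(γ) ⊆ Q(√71, √23), and [Q(√71, √23):Q] = 4 (since 71, 23 are distinct squarefree integers > 1 with 1633 not a perfect square). To show equality we compute the minimal polynomial of γ. From γ = √71 + √23: γ^2 = 71 + 2√(1633) + 23 = 94 + 2√(1633), so γ^2 - 94 = 2√(1633); squaring, (γ^2 - 94)^2 = 4·1633, i.e. γ^4 - 188γ^2 + 8836 - 6532 = 0, i.e. γ^4 - 188γ^2 + 2304 = 0. So γ is a root of x^4 - 188x^2 + 2304. This polynomial is irreducible over Q: it has no rational root (each ±√71 ± √23 is irrational), and any factorization into two quadratics over Q would force √(1633) ∈ Q (pairing opposite roots) or √71, √23 ∈ Q (other pairings), all impossible. Hence [Q(γ):Q] = 4 = [Q(√71, √23):Q], so Q(γ) = Q(√71, √23).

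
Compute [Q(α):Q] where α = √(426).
[Q(α):Q] = 2

[Q(α):Q] equals the degree of the minimal polynomial of α. Here α^2 = 426 and x^2 - 426 is irreducible (d = 426 is squarefree, ≠ 1, hence not a square), so deg(m_α) = 2. Thus [Q(α):Q] = 2.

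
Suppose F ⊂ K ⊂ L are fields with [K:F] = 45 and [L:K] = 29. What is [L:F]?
[L:F] = 1305

The tower law says that for any tower of field extensions F ⊂ K ⊂ L with finite degrees, [L:F] = [L:K] · [K:F]. Here this gives [L:F] = 29 · 45 = 1305.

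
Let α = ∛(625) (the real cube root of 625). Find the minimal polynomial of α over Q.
m_α(x) = x^3 - 625

α satisfies α^3 = 625, so x^3 - 625 annihilates α. By the rational root test, a rational root p/q (in lowest terms) of x^3 - 625 would satisfy p^3 = 625 q^3, forcing q = 1 and p^3 = 625; but 625 is not a perfect cube, contradiction. A monic cubic over Q with no rational root is irreducible (any nontrivial factorization would include a linear factor). Hence x^3 - 625 is the minimal polynomial of α, and in particular [Q(α):Q] = 3.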